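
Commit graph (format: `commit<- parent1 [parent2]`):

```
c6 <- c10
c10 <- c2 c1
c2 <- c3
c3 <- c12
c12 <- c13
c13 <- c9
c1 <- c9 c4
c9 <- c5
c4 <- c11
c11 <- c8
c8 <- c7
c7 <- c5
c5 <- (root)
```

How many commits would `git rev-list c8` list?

Walking parent pointers from c8: reachable set = {c5, c7, c8}.
That is 3 commits.

3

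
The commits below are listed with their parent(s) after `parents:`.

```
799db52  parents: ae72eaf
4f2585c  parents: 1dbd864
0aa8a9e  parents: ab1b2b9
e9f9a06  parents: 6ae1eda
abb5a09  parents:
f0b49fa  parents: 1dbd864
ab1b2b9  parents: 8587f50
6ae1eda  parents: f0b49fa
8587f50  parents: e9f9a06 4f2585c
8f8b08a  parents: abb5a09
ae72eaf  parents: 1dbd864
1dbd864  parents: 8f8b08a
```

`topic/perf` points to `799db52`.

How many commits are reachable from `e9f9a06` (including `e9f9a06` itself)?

Walking parent pointers from e9f9a06: reachable set = {1dbd864, 6ae1eda, 8f8b08a, abb5a09, e9f9a06, f0b49fa}.
That is 6 commits.

6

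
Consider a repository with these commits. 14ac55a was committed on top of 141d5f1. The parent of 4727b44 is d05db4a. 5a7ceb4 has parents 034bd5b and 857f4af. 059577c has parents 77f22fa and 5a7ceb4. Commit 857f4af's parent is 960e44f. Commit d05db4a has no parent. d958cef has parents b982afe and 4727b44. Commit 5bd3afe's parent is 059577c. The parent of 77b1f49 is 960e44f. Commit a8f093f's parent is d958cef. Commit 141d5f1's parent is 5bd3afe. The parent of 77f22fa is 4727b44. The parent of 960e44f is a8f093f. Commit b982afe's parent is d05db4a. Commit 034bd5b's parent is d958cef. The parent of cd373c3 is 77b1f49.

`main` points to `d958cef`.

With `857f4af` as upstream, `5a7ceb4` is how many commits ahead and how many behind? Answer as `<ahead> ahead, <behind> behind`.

Reachable from 5a7ceb4: {034bd5b, 4727b44, 5a7ceb4, 857f4af, 960e44f, a8f093f, b982afe, d05db4a, d958cef}.
Reachable from 857f4af: {4727b44, 857f4af, 960e44f, a8f093f, b982afe, d05db4a, d958cef}.
Only in 5a7ceb4's history (ahead): {034bd5b, 5a7ceb4} — 2.
Only in 857f4af's history (behind): {} — 0.

2 ahead, 0 behind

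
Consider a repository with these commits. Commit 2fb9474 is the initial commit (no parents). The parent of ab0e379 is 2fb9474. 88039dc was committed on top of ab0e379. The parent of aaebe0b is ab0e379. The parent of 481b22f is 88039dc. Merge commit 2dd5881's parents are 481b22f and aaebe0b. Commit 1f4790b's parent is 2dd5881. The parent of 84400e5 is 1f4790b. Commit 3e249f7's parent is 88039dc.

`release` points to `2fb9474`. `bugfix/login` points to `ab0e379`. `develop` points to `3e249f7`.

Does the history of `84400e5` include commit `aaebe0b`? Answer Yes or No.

Yes

Ancestors of 84400e5 (commits reachable by following parents): {1f4790b, 2dd5881, 2fb9474, 481b22f, 84400e5, 88039dc, aaebe0b, ab0e379}.
aaebe0b is in that set, so it is an ancestor of 84400e5.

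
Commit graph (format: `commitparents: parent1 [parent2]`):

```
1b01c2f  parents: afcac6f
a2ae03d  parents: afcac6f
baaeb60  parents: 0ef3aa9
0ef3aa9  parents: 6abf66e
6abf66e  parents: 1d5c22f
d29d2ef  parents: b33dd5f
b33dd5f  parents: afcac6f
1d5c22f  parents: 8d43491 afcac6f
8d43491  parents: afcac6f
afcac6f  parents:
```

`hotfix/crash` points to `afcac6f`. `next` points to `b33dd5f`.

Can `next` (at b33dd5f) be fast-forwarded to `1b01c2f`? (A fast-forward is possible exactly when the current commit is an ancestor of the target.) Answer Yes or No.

No

A fast-forward from b33dd5f to 1b01c2f is possible iff b33dd5f is an ancestor of 1b01c2f.
Ancestors of 1b01c2f: {1b01c2f, afcac6f}.
b33dd5f is not among them, so fast-forward is not possible.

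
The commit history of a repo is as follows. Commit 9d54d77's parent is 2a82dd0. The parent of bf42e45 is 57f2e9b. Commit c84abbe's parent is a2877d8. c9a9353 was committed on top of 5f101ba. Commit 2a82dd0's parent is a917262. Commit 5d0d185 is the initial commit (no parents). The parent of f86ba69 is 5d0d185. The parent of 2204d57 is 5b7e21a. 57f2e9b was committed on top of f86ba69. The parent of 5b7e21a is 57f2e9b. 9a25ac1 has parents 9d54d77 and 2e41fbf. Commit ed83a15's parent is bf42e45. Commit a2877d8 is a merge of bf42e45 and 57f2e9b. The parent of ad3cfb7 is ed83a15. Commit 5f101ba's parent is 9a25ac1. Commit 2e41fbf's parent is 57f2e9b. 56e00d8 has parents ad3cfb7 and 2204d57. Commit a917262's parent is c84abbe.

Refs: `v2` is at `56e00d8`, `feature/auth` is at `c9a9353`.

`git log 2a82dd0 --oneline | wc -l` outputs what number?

8

Walking parent pointers from 2a82dd0: reachable set = {2a82dd0, 57f2e9b, 5d0d185, a2877d8, a917262, bf42e45, c84abbe, f86ba69}.
That is 8 commits.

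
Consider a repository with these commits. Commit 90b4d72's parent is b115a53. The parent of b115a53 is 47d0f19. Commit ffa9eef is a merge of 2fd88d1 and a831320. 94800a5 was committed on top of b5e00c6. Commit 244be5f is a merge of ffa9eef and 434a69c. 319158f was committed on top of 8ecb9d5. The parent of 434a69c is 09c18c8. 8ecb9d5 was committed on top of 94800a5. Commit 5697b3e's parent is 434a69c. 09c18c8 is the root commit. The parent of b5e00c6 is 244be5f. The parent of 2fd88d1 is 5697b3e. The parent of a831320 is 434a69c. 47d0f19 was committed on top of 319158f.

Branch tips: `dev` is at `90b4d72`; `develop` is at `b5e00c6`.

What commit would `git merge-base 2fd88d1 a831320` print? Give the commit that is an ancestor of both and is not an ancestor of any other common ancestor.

434a69c

Ancestors of 2fd88d1: {09c18c8, 2fd88d1, 434a69c, 5697b3e}.
Ancestors of a831320: {09c18c8, 434a69c, a831320}.
Common ancestors: {09c18c8, 434a69c}.
Among these, 434a69c is not an ancestor of any other common ancestor — it is the merge base.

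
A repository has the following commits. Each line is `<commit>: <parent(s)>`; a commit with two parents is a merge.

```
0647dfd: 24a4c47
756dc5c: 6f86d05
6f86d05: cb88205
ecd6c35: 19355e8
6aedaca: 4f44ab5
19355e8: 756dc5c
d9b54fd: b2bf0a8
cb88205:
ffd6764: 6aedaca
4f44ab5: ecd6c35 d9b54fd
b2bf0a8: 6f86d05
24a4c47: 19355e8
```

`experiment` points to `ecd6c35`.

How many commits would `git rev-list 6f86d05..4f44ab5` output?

Reachable from 4f44ab5: {19355e8, 4f44ab5, 6f86d05, 756dc5c, b2bf0a8, cb88205, d9b54fd, ecd6c35}.
Reachable from 6f86d05: {6f86d05, cb88205}.
In 4f44ab5's history but not 6f86d05's: {19355e8, 4f44ab5, 756dc5c, b2bf0a8, d9b54fd, ecd6c35} — 6 commits.

6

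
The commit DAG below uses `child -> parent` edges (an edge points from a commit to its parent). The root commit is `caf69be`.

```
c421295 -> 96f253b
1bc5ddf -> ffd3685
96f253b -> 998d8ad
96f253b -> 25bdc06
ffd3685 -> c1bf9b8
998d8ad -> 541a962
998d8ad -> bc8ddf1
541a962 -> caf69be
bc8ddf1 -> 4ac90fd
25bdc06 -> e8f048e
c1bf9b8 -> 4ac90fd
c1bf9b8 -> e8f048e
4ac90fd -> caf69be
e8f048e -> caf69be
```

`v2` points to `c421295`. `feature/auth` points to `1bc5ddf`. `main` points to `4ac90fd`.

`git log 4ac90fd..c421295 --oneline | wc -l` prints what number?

Reachable from c421295: {25bdc06, 4ac90fd, 541a962, 96f253b, 998d8ad, bc8ddf1, c421295, caf69be, e8f048e}.
Reachable from 4ac90fd: {4ac90fd, caf69be}.
In c421295's history but not 4ac90fd's: {25bdc06, 541a962, 96f253b, 998d8ad, bc8ddf1, c421295, e8f048e} — 7 commits.

7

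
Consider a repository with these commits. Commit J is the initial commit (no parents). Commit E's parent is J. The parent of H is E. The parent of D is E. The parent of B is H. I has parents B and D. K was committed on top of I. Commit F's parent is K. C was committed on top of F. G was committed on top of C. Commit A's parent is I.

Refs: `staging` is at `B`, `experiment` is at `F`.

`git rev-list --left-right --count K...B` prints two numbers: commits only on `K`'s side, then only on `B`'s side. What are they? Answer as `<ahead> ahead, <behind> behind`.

3 ahead, 0 behind

Reachable from K: {B, D, E, H, I, J, K}.
Reachable from B: {B, E, H, J}.
Only in K's history (ahead): {D, I, K} — 3.
Only in B's history (behind): {} — 0.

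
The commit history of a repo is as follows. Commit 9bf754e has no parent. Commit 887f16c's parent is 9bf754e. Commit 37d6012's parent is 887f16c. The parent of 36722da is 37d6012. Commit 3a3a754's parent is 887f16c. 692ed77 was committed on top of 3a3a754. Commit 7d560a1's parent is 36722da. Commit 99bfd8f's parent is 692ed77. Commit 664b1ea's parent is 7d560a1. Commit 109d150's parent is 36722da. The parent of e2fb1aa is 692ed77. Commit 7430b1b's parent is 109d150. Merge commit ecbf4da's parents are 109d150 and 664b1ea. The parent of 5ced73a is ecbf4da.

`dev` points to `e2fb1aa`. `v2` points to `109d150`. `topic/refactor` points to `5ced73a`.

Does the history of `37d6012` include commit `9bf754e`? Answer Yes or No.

Yes

Ancestors of 37d6012 (commits reachable by following parents): {37d6012, 887f16c, 9bf754e}.
9bf754e is in that set, so it is an ancestor of 37d6012.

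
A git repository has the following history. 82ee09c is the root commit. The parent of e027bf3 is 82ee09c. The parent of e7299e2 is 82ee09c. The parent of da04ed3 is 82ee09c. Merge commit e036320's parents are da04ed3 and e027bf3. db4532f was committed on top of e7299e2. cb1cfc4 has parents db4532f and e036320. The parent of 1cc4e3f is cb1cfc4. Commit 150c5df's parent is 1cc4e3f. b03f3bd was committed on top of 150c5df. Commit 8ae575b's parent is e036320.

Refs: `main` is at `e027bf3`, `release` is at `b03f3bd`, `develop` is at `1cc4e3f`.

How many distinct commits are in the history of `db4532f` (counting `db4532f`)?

Walking parent pointers from db4532f: reachable set = {82ee09c, db4532f, e7299e2}.
That is 3 commits.

3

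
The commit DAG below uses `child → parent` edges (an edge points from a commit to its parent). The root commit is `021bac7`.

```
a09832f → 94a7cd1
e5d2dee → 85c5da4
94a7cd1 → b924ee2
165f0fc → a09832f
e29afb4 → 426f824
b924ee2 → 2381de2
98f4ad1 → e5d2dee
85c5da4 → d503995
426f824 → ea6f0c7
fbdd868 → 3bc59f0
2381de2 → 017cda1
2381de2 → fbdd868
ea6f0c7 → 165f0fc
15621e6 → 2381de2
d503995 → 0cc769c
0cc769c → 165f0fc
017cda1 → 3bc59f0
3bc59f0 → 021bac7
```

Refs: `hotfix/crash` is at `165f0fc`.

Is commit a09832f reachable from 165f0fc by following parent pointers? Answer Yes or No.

Yes

Ancestors of 165f0fc (commits reachable by following parents): {017cda1, 021bac7, 165f0fc, 2381de2, 3bc59f0, 94a7cd1, a09832f, b924ee2, fbdd868}.
a09832f is in that set, so it is an ancestor of 165f0fc.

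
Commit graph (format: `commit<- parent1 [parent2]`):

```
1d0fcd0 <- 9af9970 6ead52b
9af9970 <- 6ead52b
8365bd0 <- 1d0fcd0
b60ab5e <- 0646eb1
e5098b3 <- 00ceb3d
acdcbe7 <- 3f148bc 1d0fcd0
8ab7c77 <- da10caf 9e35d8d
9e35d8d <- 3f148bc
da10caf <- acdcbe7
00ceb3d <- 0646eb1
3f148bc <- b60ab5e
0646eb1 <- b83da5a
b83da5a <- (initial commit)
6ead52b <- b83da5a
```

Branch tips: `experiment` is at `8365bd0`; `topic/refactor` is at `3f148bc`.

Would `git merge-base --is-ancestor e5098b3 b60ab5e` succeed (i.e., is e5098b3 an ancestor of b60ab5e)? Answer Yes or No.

Ancestors of b60ab5e: {0646eb1, b60ab5e, b83da5a}.
e5098b3 is not in that set, so it is not an ancestor of b60ab5e.

No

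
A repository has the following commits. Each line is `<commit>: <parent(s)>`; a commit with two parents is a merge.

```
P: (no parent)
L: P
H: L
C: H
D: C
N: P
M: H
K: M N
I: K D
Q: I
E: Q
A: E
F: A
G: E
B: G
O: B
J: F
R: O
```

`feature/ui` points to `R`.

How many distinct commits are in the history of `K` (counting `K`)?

Walking parent pointers from K: reachable set = {H, K, L, M, N, P}.
That is 6 commits.

6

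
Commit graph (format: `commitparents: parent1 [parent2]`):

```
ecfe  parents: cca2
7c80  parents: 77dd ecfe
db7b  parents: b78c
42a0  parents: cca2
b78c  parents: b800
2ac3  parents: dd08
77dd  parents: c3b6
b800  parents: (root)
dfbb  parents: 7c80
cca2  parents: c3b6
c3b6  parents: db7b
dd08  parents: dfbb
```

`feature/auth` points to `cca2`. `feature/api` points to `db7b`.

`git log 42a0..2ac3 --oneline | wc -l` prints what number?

6

Reachable from 2ac3: {2ac3, 77dd, 7c80, b78c, b800, c3b6, cca2, db7b, dd08, dfbb, ecfe}.
Reachable from 42a0: {42a0, b78c, b800, c3b6, cca2, db7b}.
In 2ac3's history but not 42a0's: {2ac3, 77dd, 7c80, dd08, dfbb, ecfe} — 6 commits.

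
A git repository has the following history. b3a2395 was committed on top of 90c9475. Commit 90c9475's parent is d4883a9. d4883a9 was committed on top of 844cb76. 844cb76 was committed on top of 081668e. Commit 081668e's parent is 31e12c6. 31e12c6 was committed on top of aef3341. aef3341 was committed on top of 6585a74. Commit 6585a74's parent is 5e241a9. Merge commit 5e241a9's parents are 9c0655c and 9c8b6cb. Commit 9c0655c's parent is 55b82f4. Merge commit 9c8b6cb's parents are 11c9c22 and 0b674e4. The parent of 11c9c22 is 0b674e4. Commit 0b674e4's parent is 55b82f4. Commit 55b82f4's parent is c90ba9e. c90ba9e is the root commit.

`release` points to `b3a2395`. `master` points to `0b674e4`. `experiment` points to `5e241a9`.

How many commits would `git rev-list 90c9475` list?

Walking parent pointers from 90c9475: reachable set = {081668e, 0b674e4, 11c9c22, 31e12c6, 55b82f4, 5e241a9, 6585a74, 844cb76, 90c9475, 9c0655c, 9c8b6cb, aef3341, c90ba9e, d4883a9}.
That is 14 commits.

14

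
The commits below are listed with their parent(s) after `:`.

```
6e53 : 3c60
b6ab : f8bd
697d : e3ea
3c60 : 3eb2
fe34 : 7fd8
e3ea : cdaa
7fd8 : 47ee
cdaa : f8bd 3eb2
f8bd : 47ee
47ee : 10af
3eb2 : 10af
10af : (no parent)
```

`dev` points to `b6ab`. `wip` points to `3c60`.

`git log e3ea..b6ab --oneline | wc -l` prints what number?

1

Reachable from b6ab: {10af, 47ee, b6ab, f8bd}.
Reachable from e3ea: {10af, 3eb2, 47ee, cdaa, e3ea, f8bd}.
In b6ab's history but not e3ea's: {b6ab} — 1 commit.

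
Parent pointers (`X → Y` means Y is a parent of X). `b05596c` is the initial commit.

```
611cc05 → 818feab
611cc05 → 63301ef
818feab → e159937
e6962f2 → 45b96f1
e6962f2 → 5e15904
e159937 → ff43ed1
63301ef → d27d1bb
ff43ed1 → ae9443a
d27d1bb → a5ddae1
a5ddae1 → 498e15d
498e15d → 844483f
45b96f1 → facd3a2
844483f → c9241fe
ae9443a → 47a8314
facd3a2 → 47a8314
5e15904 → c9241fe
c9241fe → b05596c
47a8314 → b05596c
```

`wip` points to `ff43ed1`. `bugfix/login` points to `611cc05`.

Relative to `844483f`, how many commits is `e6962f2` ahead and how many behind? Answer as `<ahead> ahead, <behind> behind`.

5 ahead, 1 behind

Reachable from e6962f2: {45b96f1, 47a8314, 5e15904, b05596c, c9241fe, e6962f2, facd3a2}.
Reachable from 844483f: {844483f, b05596c, c9241fe}.
Only in e6962f2's history (ahead): {45b96f1, 47a8314, 5e15904, e6962f2, facd3a2} — 5.
Only in 844483f's history (behind): {844483f} — 1.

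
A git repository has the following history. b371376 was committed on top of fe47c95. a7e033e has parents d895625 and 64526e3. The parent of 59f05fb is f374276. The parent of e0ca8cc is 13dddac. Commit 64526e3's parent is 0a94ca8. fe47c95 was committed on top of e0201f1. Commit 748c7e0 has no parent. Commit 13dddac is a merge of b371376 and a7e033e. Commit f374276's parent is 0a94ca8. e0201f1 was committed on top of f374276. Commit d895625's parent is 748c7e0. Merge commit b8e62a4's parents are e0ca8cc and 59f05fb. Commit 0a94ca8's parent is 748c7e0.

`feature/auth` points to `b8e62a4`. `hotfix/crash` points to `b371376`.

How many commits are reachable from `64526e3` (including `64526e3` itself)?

Walking parent pointers from 64526e3: reachable set = {0a94ca8, 64526e3, 748c7e0}.
That is 3 commits.

3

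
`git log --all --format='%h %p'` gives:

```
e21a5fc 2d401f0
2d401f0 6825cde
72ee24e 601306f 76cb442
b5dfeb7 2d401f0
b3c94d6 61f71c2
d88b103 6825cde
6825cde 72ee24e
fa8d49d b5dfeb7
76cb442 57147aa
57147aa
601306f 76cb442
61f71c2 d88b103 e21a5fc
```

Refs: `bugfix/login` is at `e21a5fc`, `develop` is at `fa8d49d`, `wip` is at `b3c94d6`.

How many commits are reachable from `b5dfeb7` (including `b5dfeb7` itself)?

Walking parent pointers from b5dfeb7: reachable set = {2d401f0, 57147aa, 601306f, 6825cde, 72ee24e, 76cb442, b5dfeb7}.
That is 7 commits.

7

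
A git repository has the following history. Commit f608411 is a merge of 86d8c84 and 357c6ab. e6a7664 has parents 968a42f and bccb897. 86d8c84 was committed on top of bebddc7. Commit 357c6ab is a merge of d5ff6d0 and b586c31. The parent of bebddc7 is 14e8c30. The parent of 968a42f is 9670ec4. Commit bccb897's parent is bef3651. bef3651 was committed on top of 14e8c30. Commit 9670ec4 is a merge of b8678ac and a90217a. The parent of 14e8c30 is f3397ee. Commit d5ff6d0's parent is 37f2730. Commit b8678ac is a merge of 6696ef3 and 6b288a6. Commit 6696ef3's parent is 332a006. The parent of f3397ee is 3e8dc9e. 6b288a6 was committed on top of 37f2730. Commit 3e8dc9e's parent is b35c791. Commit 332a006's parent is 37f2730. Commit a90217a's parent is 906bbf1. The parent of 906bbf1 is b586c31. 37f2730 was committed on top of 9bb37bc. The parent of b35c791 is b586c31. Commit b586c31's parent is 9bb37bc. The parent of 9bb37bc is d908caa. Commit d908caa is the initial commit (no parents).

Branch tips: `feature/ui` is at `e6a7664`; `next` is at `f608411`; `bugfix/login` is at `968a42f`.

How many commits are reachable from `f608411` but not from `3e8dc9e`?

Reachable from f608411: {14e8c30, 357c6ab, 37f2730, 3e8dc9e, 86d8c84, 9bb37bc, b35c791, b586c31, bebddc7, d5ff6d0, d908caa, f3397ee, f608411}.
Reachable from 3e8dc9e: {3e8dc9e, 9bb37bc, b35c791, b586c31, d908caa}.
In f608411's history but not 3e8dc9e's: {14e8c30, 357c6ab, 37f2730, 86d8c84, bebddc7, d5ff6d0, f3397ee, f608411} — 8 commits.

8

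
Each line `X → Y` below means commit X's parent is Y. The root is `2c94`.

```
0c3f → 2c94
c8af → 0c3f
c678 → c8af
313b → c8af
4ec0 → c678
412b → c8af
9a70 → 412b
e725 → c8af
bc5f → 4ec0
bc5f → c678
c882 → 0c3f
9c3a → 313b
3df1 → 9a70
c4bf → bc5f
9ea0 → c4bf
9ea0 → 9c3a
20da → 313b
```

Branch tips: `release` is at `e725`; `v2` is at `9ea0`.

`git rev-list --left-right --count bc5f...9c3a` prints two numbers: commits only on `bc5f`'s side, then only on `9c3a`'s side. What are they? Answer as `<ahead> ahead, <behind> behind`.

Reachable from bc5f: {0c3f, 2c94, 4ec0, bc5f, c678, c8af}.
Reachable from 9c3a: {0c3f, 2c94, 313b, 9c3a, c8af}.
Only in bc5f's history (ahead): {4ec0, bc5f, c678} — 3.
Only in 9c3a's history (behind): {313b, 9c3a} — 2.

3 ahead, 2 behind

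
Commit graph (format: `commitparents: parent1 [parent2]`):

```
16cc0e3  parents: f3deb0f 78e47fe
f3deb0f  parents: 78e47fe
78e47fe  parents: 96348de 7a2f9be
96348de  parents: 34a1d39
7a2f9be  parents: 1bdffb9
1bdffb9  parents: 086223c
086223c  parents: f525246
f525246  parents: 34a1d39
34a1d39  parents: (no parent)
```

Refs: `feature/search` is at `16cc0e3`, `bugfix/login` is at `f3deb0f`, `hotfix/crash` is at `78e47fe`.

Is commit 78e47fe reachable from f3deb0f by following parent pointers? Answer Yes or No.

Ancestors of f3deb0f (commits reachable by following parents): {086223c, 1bdffb9, 34a1d39, 78e47fe, 7a2f9be, 96348de, f3deb0f, f525246}.
78e47fe is in that set, so it is an ancestor of f3deb0f.

Yes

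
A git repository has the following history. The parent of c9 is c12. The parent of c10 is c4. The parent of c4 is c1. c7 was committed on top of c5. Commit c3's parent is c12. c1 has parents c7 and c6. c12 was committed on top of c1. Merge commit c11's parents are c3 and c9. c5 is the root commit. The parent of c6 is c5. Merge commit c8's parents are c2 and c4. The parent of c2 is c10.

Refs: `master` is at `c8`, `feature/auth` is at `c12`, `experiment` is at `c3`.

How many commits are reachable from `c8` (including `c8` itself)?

8

Walking parent pointers from c8: reachable set = {c1, c10, c2, c4, c5, c6, c7, c8}.
That is 8 commits.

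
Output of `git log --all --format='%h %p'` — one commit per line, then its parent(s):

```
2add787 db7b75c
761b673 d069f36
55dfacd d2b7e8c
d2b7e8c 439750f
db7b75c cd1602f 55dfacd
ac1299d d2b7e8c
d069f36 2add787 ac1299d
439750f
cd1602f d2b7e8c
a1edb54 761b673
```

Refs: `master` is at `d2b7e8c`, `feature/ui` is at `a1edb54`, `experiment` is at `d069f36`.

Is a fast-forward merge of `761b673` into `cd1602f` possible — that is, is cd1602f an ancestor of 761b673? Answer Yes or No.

Yes

A fast-forward from cd1602f to 761b673 is possible iff cd1602f is an ancestor of 761b673.
Ancestors of 761b673: {2add787, 439750f, 55dfacd, 761b673, ac1299d, cd1602f, d069f36, d2b7e8c, db7b75c}.
cd1602f is among them, so fast-forward is possible.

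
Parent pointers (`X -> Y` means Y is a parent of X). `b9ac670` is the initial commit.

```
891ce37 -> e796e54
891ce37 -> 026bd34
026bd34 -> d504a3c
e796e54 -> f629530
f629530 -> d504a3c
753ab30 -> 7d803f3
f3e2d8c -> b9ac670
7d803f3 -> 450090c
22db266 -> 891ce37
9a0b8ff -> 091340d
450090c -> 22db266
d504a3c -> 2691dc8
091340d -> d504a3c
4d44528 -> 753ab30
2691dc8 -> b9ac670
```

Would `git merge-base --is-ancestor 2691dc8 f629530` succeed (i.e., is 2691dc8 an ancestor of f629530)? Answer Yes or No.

Ancestors of f629530 (commits reachable by following parents): {2691dc8, b9ac670, d504a3c, f629530}.
2691dc8 is in that set, so it is an ancestor of f629530.

Yes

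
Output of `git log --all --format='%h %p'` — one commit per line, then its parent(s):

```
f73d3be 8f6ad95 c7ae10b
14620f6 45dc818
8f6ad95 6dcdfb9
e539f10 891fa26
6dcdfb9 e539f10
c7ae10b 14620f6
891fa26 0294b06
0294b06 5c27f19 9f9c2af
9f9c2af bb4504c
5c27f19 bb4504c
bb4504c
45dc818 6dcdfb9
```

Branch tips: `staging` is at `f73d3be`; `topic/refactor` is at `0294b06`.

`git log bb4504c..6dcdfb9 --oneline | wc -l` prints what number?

Reachable from 6dcdfb9: {0294b06, 5c27f19, 6dcdfb9, 891fa26, 9f9c2af, bb4504c, e539f10}.
Reachable from bb4504c: {bb4504c}.
In 6dcdfb9's history but not bb4504c's: {0294b06, 5c27f19, 6dcdfb9, 891fa26, 9f9c2af, e539f10} — 6 commits.

6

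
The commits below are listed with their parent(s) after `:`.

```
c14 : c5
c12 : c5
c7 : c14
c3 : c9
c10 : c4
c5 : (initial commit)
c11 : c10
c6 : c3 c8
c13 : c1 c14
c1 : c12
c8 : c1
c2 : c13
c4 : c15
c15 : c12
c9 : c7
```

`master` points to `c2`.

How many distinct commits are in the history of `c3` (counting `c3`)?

5

Walking parent pointers from c3: reachable set = {c14, c3, c5, c7, c9}.
That is 5 commits.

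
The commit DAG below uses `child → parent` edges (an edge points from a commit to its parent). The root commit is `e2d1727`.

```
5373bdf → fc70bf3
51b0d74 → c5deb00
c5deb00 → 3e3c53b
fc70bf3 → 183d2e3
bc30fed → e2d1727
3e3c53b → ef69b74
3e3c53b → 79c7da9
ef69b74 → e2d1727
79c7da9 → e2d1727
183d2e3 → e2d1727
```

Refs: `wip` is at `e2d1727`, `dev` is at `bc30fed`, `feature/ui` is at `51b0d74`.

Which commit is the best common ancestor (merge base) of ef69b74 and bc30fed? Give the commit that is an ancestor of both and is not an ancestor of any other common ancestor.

e2d1727

Ancestors of ef69b74: {e2d1727, ef69b74}.
Ancestors of bc30fed: {bc30fed, e2d1727}.
Common ancestors: {e2d1727}.
The only common ancestor is e2d1727, so it is the merge base.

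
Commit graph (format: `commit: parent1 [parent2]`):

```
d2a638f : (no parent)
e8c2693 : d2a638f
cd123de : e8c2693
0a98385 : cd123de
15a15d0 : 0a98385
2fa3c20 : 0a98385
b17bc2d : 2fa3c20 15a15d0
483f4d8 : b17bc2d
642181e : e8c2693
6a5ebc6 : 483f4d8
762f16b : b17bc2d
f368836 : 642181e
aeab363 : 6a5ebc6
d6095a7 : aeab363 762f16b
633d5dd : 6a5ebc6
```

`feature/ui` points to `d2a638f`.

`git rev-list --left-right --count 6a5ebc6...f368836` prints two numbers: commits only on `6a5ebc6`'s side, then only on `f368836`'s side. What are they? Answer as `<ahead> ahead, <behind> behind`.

Reachable from 6a5ebc6: {0a98385, 15a15d0, 2fa3c20, 483f4d8, 6a5ebc6, b17bc2d, cd123de, d2a638f, e8c2693}.
Reachable from f368836: {642181e, d2a638f, e8c2693, f368836}.
Only in 6a5ebc6's history (ahead): {0a98385, 15a15d0, 2fa3c20, 483f4d8, 6a5ebc6, b17bc2d, cd123de} — 7.
Only in f368836's history (behind): {642181e, f368836} — 2.

7 ahead, 2 behind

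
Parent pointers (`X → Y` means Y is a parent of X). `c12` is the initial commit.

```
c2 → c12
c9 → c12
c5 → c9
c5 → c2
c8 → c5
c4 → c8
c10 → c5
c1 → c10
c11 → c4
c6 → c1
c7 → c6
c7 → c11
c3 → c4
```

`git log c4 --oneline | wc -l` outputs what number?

Walking parent pointers from c4: reachable set = {c12, c2, c4, c5, c8, c9}.
That is 6 commits.

6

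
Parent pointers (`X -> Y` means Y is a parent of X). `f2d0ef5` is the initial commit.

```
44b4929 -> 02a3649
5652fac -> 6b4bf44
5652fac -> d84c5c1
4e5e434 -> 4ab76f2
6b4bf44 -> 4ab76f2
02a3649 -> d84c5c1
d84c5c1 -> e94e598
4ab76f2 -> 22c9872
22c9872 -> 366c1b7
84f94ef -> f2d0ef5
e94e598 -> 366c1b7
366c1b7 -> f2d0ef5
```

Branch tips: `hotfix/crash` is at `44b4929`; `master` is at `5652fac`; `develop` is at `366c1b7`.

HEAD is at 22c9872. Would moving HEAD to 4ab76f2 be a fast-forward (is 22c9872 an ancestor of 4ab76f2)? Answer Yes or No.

A fast-forward from 22c9872 to 4ab76f2 is possible iff 22c9872 is an ancestor of 4ab76f2.
Ancestors of 4ab76f2: {22c9872, 366c1b7, 4ab76f2, f2d0ef5}.
22c9872 is among them, so fast-forward is possible.

Yes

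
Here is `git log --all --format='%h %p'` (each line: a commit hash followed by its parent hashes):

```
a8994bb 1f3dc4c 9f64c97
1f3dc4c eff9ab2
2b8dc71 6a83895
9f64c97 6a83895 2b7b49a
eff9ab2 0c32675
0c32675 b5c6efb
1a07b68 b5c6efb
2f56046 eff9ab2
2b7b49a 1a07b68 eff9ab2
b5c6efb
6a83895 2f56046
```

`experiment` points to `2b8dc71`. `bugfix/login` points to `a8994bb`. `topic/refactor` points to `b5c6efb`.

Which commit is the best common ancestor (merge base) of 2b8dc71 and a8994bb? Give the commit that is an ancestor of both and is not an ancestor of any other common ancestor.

Ancestors of 2b8dc71: {0c32675, 2b8dc71, 2f56046, 6a83895, b5c6efb, eff9ab2}.
Ancestors of a8994bb: {0c32675, 1a07b68, 1f3dc4c, 2b7b49a, 2f56046, 6a83895, 9f64c97, a8994bb, b5c6efb, eff9ab2}.
Common ancestors: {0c32675, 2f56046, 6a83895, b5c6efb, eff9ab2}.
Among these, 6a83895 is not an ancestor of any other common ancestor — it is the merge base.

6a83895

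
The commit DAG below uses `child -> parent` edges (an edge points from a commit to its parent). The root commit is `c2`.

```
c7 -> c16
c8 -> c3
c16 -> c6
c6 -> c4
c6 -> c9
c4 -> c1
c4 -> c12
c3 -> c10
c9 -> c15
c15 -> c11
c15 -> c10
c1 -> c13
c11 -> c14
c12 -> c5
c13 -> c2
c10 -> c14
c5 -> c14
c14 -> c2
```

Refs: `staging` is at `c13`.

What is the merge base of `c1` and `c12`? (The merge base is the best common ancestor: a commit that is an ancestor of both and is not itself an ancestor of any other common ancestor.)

c2

Ancestors of c1: {c1, c13, c2}.
Ancestors of c12: {c12, c14, c2, c5}.
Common ancestors: {c2}.
The only common ancestor is c2, so it is the merge base.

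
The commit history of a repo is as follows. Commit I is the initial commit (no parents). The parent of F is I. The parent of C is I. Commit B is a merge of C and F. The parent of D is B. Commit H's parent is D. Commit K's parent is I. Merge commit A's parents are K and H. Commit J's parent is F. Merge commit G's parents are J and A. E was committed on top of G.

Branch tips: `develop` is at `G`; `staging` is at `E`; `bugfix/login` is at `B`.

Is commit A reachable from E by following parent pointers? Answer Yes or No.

Yes

Ancestors of E (commits reachable by following parents): {A, B, C, D, E, F, G, H, I, J, K}.
A is in that set, so it is an ancestor of E.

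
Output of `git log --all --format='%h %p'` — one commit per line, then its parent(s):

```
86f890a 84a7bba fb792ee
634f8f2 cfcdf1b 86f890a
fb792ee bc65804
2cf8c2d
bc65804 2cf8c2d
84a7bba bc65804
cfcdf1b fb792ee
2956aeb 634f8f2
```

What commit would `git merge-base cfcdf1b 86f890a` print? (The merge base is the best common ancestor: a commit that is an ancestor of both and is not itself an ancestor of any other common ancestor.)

fb792ee

Ancestors of cfcdf1b: {2cf8c2d, bc65804, cfcdf1b, fb792ee}.
Ancestors of 86f890a: {2cf8c2d, 84a7bba, 86f890a, bc65804, fb792ee}.
Common ancestors: {2cf8c2d, bc65804, fb792ee}.
Among these, fb792ee is not an ancestor of any other common ancestor — it is the merge base.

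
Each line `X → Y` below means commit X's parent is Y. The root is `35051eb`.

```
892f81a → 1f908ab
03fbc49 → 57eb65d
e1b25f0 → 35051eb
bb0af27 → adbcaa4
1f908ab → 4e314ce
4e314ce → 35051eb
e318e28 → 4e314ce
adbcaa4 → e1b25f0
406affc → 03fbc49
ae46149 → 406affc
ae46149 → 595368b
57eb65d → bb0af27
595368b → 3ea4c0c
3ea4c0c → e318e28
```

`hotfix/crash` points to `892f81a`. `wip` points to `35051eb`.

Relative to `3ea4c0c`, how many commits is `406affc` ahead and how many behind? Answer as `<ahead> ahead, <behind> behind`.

6 ahead, 3 behind

Reachable from 406affc: {03fbc49, 35051eb, 406affc, 57eb65d, adbcaa4, bb0af27, e1b25f0}.
Reachable from 3ea4c0c: {35051eb, 3ea4c0c, 4e314ce, e318e28}.
Only in 406affc's history (ahead): {03fbc49, 406affc, 57eb65d, adbcaa4, bb0af27, e1b25f0} — 6.
Only in 3ea4c0c's history (behind): {3ea4c0c, 4e314ce, e318e28} — 3.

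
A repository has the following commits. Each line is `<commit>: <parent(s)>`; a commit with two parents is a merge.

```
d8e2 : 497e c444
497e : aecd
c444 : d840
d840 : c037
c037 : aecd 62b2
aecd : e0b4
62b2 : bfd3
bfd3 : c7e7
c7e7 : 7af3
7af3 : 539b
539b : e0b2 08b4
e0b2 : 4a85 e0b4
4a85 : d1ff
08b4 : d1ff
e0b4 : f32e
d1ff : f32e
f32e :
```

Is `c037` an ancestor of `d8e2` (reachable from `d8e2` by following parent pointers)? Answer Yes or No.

Ancestors of d8e2 (commits reachable by following parents): {08b4, 497e, 4a85, 539b, 62b2, 7af3, aecd, bfd3, c037, c444, c7e7, d1ff, d840, d8e2, e0b2, e0b4, f32e}.
c037 is in that set, so it is an ancestor of d8e2.

Yes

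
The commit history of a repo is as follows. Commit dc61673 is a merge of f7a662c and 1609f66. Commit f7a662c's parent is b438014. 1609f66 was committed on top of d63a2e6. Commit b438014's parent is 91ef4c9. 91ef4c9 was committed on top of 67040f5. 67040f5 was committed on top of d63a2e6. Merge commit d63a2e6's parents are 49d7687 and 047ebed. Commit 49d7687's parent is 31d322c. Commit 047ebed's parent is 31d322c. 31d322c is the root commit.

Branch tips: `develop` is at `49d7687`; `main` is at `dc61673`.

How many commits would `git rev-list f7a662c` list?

8

Walking parent pointers from f7a662c: reachable set = {047ebed, 31d322c, 49d7687, 67040f5, 91ef4c9, b438014, d63a2e6, f7a662c}.
That is 8 commits.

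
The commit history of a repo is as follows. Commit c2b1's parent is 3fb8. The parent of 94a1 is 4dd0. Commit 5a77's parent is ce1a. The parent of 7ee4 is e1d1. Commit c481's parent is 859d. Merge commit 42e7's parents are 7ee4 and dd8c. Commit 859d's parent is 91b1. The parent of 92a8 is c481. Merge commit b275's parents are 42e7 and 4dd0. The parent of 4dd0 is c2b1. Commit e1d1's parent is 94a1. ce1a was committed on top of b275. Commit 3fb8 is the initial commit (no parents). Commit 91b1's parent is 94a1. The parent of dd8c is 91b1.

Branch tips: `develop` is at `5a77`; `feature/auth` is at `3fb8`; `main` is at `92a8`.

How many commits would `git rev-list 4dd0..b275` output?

Reachable from b275: {3fb8, 42e7, 4dd0, 7ee4, 91b1, 94a1, b275, c2b1, dd8c, e1d1}.
Reachable from 4dd0: {3fb8, 4dd0, c2b1}.
In b275's history but not 4dd0's: {42e7, 7ee4, 91b1, 94a1, b275, dd8c, e1d1} — 7 commits.

7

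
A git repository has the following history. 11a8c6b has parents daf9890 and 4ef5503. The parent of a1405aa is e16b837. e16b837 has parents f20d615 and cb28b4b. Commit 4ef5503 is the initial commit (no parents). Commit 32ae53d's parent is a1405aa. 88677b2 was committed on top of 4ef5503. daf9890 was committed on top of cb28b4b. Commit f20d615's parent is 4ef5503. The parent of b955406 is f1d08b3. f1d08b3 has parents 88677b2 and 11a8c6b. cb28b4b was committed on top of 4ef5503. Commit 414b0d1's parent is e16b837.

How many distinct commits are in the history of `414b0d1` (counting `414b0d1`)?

Walking parent pointers from 414b0d1: reachable set = {414b0d1, 4ef5503, cb28b4b, e16b837, f20d615}.
That is 5 commits.

5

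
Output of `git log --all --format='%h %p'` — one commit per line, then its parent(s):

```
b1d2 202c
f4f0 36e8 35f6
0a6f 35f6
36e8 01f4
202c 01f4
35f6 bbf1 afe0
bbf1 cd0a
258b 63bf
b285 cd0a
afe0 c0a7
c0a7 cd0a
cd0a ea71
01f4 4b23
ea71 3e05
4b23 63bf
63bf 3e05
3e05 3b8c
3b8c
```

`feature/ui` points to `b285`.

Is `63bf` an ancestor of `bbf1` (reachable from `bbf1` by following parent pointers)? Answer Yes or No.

Ancestors of bbf1: {3b8c, 3e05, bbf1, cd0a, ea71}.
63bf is not in that set, so it is not an ancestor of bbf1.

No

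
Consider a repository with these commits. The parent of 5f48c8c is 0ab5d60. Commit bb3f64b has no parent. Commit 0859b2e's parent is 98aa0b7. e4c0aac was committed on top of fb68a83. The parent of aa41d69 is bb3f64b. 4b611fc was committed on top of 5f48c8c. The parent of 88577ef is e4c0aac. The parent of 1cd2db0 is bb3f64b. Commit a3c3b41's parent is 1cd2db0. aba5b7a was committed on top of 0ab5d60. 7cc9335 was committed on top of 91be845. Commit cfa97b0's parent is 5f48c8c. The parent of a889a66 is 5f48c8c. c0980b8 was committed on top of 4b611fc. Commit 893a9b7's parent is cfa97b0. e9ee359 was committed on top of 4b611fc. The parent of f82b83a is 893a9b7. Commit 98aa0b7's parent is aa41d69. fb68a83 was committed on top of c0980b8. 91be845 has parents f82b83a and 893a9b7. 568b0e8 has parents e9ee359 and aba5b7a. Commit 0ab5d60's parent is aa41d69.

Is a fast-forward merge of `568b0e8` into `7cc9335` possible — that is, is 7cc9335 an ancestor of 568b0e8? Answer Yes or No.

A fast-forward from 7cc9335 to 568b0e8 is possible iff 7cc9335 is an ancestor of 568b0e8.
Ancestors of 568b0e8: {0ab5d60, 4b611fc, 568b0e8, 5f48c8c, aa41d69, aba5b7a, bb3f64b, e9ee359}.
7cc9335 is not among them, so fast-forward is not possible.

No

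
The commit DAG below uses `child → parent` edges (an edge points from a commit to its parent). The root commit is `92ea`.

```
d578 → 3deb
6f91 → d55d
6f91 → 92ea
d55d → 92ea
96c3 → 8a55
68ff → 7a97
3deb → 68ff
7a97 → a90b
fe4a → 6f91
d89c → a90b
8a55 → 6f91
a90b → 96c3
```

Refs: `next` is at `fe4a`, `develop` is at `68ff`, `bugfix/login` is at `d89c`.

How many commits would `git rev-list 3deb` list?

Walking parent pointers from 3deb: reachable set = {3deb, 68ff, 6f91, 7a97, 8a55, 92ea, 96c3, a90b, d55d}.
That is 9 commits.

9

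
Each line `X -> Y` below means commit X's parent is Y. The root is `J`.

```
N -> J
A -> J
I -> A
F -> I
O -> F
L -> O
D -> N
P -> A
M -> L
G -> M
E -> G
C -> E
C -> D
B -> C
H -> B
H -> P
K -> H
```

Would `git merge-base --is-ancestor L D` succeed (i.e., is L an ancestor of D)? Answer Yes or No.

Ancestors of D: {D, J, N}.
L is not in that set, so it is not an ancestor of D.

No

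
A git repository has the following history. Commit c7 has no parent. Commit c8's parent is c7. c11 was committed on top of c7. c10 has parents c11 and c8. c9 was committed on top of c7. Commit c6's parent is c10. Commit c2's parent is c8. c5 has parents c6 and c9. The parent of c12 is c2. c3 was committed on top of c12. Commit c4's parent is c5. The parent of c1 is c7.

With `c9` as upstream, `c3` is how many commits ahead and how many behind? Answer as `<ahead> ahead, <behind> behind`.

4 ahead, 1 behind

Reachable from c3: {c12, c2, c3, c7, c8}.
Reachable from c9: {c7, c9}.
Only in c3's history (ahead): {c12, c2, c3, c8} — 4.
Only in c9's history (behind): {c9} — 1.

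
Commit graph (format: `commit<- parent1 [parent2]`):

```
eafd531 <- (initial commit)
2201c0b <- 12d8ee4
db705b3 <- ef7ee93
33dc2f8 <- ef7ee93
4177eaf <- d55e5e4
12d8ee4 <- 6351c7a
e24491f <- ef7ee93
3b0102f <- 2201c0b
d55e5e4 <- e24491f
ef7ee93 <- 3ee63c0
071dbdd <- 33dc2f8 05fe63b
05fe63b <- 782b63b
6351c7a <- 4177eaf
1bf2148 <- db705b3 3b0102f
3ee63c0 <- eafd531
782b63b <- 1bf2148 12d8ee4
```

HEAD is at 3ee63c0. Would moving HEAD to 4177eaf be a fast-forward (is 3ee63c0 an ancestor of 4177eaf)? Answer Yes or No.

Yes

A fast-forward from 3ee63c0 to 4177eaf is possible iff 3ee63c0 is an ancestor of 4177eaf.
Ancestors of 4177eaf: {3ee63c0, 4177eaf, d55e5e4, e24491f, eafd531, ef7ee93}.
3ee63c0 is among them, so fast-forward is possible.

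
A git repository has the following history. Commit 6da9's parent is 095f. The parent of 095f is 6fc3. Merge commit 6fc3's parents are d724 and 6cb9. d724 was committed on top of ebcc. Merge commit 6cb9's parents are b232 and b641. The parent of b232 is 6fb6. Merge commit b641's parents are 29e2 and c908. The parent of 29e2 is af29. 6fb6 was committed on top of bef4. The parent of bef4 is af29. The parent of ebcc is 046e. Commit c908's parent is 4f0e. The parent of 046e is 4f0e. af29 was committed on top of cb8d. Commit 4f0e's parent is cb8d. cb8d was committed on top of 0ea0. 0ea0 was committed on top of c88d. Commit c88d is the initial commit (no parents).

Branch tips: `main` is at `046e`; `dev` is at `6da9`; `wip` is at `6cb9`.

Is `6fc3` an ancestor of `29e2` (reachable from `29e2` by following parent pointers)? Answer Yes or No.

Ancestors of 29e2: {0ea0, 29e2, af29, c88d, cb8d}.
6fc3 is not in that set, so it is not an ancestor of 29e2.

No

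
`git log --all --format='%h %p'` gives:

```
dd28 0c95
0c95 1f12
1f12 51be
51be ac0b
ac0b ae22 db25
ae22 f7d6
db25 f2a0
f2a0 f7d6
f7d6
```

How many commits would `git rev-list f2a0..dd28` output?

7

Reachable from dd28: {0c95, 1f12, 51be, ac0b, ae22, db25, dd28, f2a0, f7d6}.
Reachable from f2a0: {f2a0, f7d6}.
In dd28's history but not f2a0's: {0c95, 1f12, 51be, ac0b, ae22, db25, dd28} — 7 commits.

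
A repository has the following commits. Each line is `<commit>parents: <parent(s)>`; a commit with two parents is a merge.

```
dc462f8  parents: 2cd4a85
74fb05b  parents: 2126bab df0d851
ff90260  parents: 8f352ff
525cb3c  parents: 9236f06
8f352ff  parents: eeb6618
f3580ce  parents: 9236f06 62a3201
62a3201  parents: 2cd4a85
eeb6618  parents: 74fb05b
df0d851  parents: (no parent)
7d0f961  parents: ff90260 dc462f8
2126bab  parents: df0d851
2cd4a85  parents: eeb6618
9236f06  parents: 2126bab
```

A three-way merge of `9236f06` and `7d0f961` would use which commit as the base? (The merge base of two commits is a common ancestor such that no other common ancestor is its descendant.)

2126bab

Ancestors of 9236f06: {2126bab, 9236f06, df0d851}.
Ancestors of 7d0f961: {2126bab, 2cd4a85, 74fb05b, 7d0f961, 8f352ff, dc462f8, df0d851, eeb6618, ff90260}.
Common ancestors: {2126bab, df0d851}.
Among these, 2126bab is not an ancestor of any other common ancestor — it is the merge base.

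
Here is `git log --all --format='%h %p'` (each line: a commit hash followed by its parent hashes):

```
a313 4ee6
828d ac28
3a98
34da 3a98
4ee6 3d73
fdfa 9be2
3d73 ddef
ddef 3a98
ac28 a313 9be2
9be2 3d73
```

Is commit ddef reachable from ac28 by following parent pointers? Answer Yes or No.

Yes

Ancestors of ac28 (commits reachable by following parents): {3a98, 3d73, 4ee6, 9be2, a313, ac28, ddef}.
ddef is in that set, so it is an ancestor of ac28.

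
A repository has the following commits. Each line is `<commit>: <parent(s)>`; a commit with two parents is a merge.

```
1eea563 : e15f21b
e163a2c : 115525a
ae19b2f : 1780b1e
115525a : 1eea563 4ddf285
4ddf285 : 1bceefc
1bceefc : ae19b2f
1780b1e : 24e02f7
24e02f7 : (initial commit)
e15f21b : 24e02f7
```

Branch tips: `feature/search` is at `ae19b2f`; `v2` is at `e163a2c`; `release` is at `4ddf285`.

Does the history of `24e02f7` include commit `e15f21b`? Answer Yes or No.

No

Ancestors of 24e02f7: {24e02f7}.
e15f21b is not in that set, so it is not an ancestor of 24e02f7.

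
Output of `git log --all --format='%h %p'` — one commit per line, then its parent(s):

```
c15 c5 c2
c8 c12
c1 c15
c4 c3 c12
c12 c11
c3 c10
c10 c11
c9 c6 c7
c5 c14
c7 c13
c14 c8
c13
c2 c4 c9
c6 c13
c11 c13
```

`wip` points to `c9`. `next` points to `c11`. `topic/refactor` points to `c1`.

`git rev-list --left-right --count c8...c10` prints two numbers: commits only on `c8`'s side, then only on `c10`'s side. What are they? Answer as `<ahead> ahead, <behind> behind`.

Reachable from c8: {c11, c12, c13, c8}.
Reachable from c10: {c10, c11, c13}.
Only in c8's history (ahead): {c12, c8} — 2.
Only in c10's history (behind): {c10} — 1.

2 ahead, 1 behind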